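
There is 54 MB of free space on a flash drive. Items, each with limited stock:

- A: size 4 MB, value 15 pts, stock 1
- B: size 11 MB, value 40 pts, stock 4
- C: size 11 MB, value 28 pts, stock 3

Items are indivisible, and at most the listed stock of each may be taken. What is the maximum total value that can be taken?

Top feasible selections:
- 1×A + 4×B: size 48, value 175
- 1×A + 3×B + 1×C: size 48, value 163
- 4×B: size 44, value 160
Best: 175 pts.

175 pts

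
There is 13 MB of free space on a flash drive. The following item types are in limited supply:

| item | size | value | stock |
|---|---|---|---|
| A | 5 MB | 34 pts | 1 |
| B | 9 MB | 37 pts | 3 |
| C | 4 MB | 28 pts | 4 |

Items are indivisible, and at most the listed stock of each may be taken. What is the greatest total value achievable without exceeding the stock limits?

Top feasible selections:
- 1×A + 2×C: size 13, value 90
- 3×C: size 12, value 84
- 1×B + 1×C: size 13, value 65
Best: 90 pts.

90 pts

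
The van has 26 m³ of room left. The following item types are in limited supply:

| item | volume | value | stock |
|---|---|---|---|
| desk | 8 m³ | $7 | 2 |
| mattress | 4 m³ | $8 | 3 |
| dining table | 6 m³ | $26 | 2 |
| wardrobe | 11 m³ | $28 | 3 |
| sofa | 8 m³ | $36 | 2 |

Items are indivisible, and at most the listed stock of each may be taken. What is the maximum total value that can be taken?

Best selections within volume 26 and stock limits:
- 1×mattress + 1×dining table + 2×sofa: volume 26, value 106
- 1×dining table + 2×sofa: volume 22, value 98
- 1×mattress + 2×dining table + 1×sofa: volume 24, value 96
Best: $106.

$106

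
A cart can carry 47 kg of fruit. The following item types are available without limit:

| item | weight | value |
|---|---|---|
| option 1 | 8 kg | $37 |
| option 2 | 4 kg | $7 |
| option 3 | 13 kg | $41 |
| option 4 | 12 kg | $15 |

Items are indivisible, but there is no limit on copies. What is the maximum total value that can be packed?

$192

Best value-per-unit is option 1 at 37/8; filling with it alone gives 5×37 = 185.
Optimal mix: 5×option 1 + 1×option 2 → weight 44, value 192.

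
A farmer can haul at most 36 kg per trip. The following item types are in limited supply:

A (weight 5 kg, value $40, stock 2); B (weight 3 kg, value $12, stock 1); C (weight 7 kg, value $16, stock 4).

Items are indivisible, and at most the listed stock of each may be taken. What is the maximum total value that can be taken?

Best selections within weight 36 and stock limits:
- 2×A + 1×B + 3×C: weight 34, value 140
- 2×A + 3×C: weight 31, value 128
- 2×A + 1×B + 2×C: weight 27, value 124
- 1×A + 1×B + 4×C: weight 36, value 116
Best: $140.

$140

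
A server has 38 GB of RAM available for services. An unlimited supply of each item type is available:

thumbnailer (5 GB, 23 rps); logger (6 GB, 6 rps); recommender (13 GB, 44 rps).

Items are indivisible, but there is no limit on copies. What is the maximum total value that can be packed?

Best value-per-unit is thumbnailer at 23/5, and filling with it alone uses memory 7×5=35. No mix of the others beats 7×23 = 161.

161 rps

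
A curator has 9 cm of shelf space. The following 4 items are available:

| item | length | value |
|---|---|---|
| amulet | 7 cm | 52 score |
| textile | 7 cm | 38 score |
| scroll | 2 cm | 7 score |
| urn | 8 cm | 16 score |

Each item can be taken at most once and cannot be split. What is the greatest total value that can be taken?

59 score

Check high-value combinations within 9 cm:
- amulet+scroll: length 7+2=9, value 52+7=59
- amulet: length 7, value 52
- textile+scroll: length 7+2=9, value 38+7=45
Best: 59 score.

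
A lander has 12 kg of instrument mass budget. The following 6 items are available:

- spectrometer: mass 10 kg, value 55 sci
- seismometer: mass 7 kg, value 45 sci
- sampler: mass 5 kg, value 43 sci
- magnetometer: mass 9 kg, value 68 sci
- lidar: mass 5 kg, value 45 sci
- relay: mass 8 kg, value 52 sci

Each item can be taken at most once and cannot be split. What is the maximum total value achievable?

90 sci

This is a 0/1 knapsack; check combinations near the capacity.
- seismometer+lidar: mass 7+5=12, value 45+45=90
- sampler+lidar: mass 5+5=10, value 43+45=88
- seismometer+sampler: mass 7+5=12, value 45+43=88
Best: 90 sci.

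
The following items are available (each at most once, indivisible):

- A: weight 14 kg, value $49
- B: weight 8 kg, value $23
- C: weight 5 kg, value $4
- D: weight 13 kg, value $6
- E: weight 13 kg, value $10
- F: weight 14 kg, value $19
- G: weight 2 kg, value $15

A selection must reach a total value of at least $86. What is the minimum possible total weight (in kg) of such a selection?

24

Subsets with value ≥ 86, sorted by total weight:
- A+B+G: weight 24, value 87
- A+B+C+G: weight 29, value 91
- A+C+F+G: weight 35, value 87
- A+B+F: weight 36, value 91
Minimum weight: 24 kg.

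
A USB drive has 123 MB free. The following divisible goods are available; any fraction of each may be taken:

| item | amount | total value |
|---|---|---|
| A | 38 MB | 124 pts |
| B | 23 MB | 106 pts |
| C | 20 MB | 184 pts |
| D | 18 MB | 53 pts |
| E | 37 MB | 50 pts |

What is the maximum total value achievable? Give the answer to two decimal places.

499.43

Take in order of value per unit:
- C (184/20 per unit): all 20 → value 184, running total 184.00
- B (106/23 per unit): all 23 → value 106, running total 290.00
- A (124/38 per unit): all 38 → value 124, running total 414.00
- D (53/18 per unit): all 18 → value 53, running total 467.00
- E (50/37 per unit): 24 of 37 → value 24×50/37 = 32.4324, running total 499.43
Total 499.43.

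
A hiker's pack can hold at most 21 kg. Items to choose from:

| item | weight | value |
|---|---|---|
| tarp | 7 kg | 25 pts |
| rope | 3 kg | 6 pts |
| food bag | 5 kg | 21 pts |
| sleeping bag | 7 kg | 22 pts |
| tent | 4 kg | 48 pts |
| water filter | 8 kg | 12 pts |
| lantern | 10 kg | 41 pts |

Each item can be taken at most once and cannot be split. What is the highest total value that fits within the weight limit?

Check high-value combinations within 21 kg:
- tarp+tent+lantern: weight 7+4+10=21, value 25+48+41=114
- sleeping bag+tent+lantern: weight 7+4+10=21, value 22+48+41=111
- food bag+tent+lantern: weight 5+4+10=19, value 21+48+41=110
- tarp+rope+sleeping bag+tent: weight 7+3+7+4=21, value 25+6+22+48=101
Best: 114 pts.

114 pts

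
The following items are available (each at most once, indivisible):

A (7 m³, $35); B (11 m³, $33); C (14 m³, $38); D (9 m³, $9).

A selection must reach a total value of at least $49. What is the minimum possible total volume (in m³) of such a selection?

Subsets with value ≥ 49, sorted by total volume:
- A+B: volume 18, value 68
- A+C: volume 21, value 73
- B+C: volume 25, value 71
Minimum volume: 18 m³.

18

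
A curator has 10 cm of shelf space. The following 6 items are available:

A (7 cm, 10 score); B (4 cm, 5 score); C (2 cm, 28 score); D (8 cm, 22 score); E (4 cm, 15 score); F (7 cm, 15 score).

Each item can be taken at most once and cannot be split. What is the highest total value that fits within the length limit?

Check high-value combinations within 10 cm:
- C+D: length 2+8=10, value 28+22=50
- B+C+E: length 4+2+4=10, value 5+28+15=48
- C+E: length 2+4=6, value 28+15=43
- C+F: length 2+7=9, value 28+15=43
- A+C: length 7+2=9, value 10+28=38
Best: 50 score.

50 score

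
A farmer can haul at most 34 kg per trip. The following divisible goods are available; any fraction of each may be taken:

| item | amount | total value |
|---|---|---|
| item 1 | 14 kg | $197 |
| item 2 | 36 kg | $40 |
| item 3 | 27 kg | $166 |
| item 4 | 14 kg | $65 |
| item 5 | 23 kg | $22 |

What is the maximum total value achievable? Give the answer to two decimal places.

319.96

Take in order of value per unit:
- item 1 (197/14 per unit): all 14 → value 197, running total 197.00
- item 3 (166/27 per unit): 20 of 27 → value 20×166/27 = 122.9630, running total 319.96
Total 319.96.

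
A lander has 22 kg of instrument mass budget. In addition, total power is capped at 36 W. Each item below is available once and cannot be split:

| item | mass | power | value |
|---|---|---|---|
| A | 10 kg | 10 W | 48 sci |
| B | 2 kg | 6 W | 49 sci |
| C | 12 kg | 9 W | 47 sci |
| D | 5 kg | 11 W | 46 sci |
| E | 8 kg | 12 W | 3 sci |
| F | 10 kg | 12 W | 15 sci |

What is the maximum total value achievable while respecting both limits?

Feasible sets respecting both limits:
- A+B+D: mass 17, power 27, value 143
- B+C+D: mass 19, power 26, value 142
- A+B+F: mass 22, power 28, value 112
Best: 143 sci.

143 sci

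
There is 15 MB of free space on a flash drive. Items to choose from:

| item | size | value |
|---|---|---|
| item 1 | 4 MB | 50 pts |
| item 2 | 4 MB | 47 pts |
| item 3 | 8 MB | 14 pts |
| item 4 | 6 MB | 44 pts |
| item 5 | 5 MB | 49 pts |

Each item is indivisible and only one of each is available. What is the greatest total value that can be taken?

146 pts

Check high-value combinations within 15 MB:
- item 1+item 2+item 5: size 4+4+5=13, value 50+47+49=146
- item 1+item 4+item 5: size 4+6+5=15, value 50+44+49=143
- item 1+item 2+item 4: size 4+4+6=14, value 50+47+44=141
- item 2+item 4+item 5: size 4+6+5=15, value 47+44+49=140
- item 1+item 5: size 4+5=9, value 50+49=99
Best: 146 pts.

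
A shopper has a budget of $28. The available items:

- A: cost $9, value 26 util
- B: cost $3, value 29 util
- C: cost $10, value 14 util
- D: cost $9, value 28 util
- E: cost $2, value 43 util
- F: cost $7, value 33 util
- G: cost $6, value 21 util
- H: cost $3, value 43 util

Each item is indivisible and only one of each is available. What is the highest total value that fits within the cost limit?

Check high-value combinations within $28:
- B+D+E+F+H: cost 3+9+2+7+3=24, value 29+28+43+33+43=176
- A+B+E+F+H: cost 9+3+2+7+3=24, value 26+29+43+33+43=174
- B+E+F+G+H: cost 3+2+7+6+3=21, value 29+43+33+21+43=169
Best: 176 util.

176 util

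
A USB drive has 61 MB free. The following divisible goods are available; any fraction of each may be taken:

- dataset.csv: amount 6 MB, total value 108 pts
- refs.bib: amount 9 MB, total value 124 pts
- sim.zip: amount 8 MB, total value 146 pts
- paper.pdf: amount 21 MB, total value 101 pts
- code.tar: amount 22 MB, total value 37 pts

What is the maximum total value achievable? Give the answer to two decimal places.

507.59

Take in order of value per unit:
- sim.zip (146/8 per unit): all 8 → value 146, running total 146.00
- dataset.csv (108/6 per unit): all 6 → value 108, running total 254.00
- refs.bib (124/9 per unit): all 9 → value 124, running total 378.00
- paper.pdf (101/21 per unit): all 21 → value 101, running total 479.00
- code.tar (37/22 per unit): 17 of 22 → value 17×37/22 = 28.5909, running total 507.59
Total 507.59.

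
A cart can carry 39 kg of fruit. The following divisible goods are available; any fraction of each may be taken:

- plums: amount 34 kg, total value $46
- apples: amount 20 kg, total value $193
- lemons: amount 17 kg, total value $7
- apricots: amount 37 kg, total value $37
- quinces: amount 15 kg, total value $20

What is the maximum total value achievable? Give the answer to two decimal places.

Take in order of value per unit:
- apples (193/20 per unit): all 20 → value 193, running total 193.00
- plums (46/34 per unit): 19 of 34 → value 19×46/34 = 25.7059, running total 218.71
Total 218.71.

218.71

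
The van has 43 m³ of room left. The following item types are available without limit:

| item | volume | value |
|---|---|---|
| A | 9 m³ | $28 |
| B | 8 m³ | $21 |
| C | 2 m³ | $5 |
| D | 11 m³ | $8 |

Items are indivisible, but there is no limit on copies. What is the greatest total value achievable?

Best value-per-unit is A at 28/9; filling with it alone gives 4×28 = 112.
Optimal mix: 4×A + 3×C → volume 42, value 127.

$127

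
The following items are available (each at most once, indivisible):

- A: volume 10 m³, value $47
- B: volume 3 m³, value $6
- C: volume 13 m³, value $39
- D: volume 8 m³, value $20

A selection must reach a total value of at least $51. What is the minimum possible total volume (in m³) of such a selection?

Subsets with value ≥ 51, sorted by total volume:
- A+B: volume 13, value 53
- A+D: volume 18, value 67
- A+B+D: volume 21, value 73
Minimum volume: 13 m³.

13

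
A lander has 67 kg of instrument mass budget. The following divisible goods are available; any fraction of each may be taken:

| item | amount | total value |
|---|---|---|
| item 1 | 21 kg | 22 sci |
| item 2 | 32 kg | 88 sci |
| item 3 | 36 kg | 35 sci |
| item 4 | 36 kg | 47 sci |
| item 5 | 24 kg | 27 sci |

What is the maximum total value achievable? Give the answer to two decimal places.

133.69

Take in order of value per unit:
- item 2 (88/32 per unit): all 32 → value 88, running total 88.00
- item 4 (47/36 per unit): 35 of 36 → value 35×47/36 = 45.6944, running total 133.69
Total 133.69.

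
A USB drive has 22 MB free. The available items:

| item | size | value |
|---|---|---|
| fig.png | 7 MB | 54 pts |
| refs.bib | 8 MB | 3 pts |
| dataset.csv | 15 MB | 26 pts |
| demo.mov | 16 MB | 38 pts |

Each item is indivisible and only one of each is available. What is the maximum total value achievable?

80 pts

Check high-value combinations within 22 MB:
- fig.png+dataset.csv: size 7+15=22, value 54+26=80
- fig.png+refs.bib: size 7+8=15, value 54+3=57
- fig.png: size 7, value 54
- demo.mov: size 16, value 38
- dataset.csv: size 15, value 26
Best: 80 pts.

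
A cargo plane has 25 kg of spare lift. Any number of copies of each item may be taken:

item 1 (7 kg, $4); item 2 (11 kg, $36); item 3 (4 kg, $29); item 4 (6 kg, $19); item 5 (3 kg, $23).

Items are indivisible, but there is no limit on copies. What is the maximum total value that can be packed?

$190

Best value-per-unit is item 5 at 23/3; filling with it alone gives 8×23 = 184.
Optimal mix: 1×item 3 + 7×item 5 → weight 25, value 190.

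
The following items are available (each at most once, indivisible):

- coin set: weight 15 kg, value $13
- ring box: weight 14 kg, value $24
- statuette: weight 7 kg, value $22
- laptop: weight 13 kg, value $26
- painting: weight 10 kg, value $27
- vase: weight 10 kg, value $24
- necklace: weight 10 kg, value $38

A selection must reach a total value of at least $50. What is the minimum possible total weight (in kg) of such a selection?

Subsets with value ≥ 50, sorted by total weight:
- statuette+necklace: weight 17, value 60
- painting+necklace: weight 20, value 65
- vase+necklace: weight 20, value 62
Minimum weight: 17 kg.

17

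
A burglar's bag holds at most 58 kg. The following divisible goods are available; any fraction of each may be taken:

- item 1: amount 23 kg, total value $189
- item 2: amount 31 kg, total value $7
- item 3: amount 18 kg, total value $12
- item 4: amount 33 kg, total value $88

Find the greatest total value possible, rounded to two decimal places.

278.33

Take in order of value per unit:
- item 1 (189/23 per unit): all 23 → value 189, running total 189.00
- item 4 (88/33 per unit): all 33 → value 88, running total 277.00
- item 3 (12/18 per unit): 2 of 18 → value 2×12/18 = 1.3333, running total 278.33
Total 278.33.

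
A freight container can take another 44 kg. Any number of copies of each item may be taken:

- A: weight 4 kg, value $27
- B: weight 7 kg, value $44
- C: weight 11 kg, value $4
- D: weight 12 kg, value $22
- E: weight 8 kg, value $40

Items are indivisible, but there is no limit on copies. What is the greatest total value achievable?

$297

Best value-per-unit is A at 27/4, and filling with it alone uses weight 11×4=44. No mix of the others beats 11×27 = 297.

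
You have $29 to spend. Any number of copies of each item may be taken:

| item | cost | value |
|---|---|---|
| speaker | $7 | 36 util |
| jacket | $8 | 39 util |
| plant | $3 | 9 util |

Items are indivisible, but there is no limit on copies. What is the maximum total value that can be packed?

Best value-per-unit is speaker at 36/7; filling with it alone gives 4×36 = 144.
Optimal mix: 3×speaker + 1×jacket → cost 29, value 147.

147 util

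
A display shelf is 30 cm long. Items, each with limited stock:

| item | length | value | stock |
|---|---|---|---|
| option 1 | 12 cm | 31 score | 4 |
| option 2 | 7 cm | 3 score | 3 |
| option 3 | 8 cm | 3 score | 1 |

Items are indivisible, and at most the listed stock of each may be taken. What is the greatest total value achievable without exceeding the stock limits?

62 score

Top feasible selections:
- 2×option 1: length 24, value 62
- 1×option 1 + 2×option 2: length 26, value 37
- 1×option 1 + 1×option 2 + 1×option 3: length 27, value 37
- 1×option 1 + 1×option 2: length 19, value 34
Best: 62 score.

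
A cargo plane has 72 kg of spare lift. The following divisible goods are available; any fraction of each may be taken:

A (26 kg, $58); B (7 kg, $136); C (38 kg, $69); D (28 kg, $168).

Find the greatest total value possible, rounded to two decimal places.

Take in order of value per unit:
- B (136/7 per unit): all 7 → value 136, running total 136.00
- D (168/28 per unit): all 28 → value 168, running total 304.00
- A (58/26 per unit): all 26 → value 58, running total 362.00
- C (69/38 per unit): 11 of 38 → value 11×69/38 = 19.9737, running total 381.97
Total 381.97.

381.97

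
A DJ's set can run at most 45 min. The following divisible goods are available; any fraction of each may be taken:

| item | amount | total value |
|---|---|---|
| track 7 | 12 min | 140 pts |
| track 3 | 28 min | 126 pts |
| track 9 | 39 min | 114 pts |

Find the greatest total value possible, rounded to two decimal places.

280.62

Take in order of value per unit:
- track 7 (140/12 per unit): all 12 → value 140, running total 140.00
- track 3 (126/28 per unit): all 28 → value 126, running total 266.00
- track 9 (114/39 per unit): 5 of 39 → value 5×114/39 = 14.6154, running total 280.62
Total 280.62.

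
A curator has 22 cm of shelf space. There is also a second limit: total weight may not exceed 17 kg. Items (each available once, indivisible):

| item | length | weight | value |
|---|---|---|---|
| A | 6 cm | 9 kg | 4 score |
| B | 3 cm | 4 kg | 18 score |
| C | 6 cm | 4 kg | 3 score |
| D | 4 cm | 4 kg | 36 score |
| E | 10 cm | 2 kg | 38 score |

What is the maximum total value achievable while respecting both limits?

Feasible sets respecting both limits:
- B+D+E: length 17, weight 10, value 92
- A+D+E: length 20, weight 15, value 78
- C+D+E: length 20, weight 10, value 77
- D+E: length 14, weight 6, value 74
Best: 92 score.

92 score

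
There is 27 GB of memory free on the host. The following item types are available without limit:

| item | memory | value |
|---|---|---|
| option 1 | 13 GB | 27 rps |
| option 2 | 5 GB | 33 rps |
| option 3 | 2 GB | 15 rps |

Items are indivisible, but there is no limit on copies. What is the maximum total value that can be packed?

Best value-per-unit is option 3 at 15/2; filling with it alone gives 13×15 = 195.
Optimal mix: 1×option 2 + 11×option 3 → memory 27, value 198.

198 rps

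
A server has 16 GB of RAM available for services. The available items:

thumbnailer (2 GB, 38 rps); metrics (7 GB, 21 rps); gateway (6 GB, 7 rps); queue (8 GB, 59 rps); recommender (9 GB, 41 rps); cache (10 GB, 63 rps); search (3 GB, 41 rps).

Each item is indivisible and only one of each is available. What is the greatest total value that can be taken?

142 rps

Check high-value combinations within 16 GB:
- thumbnailer+cache+search: memory 2+10+3=15, value 38+63+41=142
- thumbnailer+queue+search: memory 2+8+3=13, value 38+59+41=138
- thumbnailer+recommender+search: memory 2+9+3=14, value 38+41+41=120
- cache+search: memory 10+3=13, value 63+41=104
Best: 142 rps.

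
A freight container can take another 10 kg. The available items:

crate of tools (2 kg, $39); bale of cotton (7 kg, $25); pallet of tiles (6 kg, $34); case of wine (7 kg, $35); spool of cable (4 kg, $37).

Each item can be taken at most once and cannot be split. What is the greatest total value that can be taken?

Check high-value combinations within 10 kg:
- crate of tools+spool of cable: weight 2+4=6, value 39+37=76
- crate of tools+case of wine: weight 2+7=9, value 39+35=74
- crate of tools+pallet of tiles: weight 2+6=8, value 39+34=73
- pallet of tiles+spool of cable: weight 6+4=10, value 34+37=71
Best: $76.

$76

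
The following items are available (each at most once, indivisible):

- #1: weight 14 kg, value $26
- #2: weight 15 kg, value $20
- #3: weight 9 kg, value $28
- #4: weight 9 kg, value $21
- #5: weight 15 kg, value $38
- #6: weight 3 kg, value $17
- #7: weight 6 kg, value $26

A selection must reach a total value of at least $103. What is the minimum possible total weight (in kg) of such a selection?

33

Subsets with value ≥ 103, sorted by total weight:
- #3+#5+#6+#7: weight 33, value 109
- #3+#4+#5+#6: weight 36, value 104
Minimum weight: 33 kg.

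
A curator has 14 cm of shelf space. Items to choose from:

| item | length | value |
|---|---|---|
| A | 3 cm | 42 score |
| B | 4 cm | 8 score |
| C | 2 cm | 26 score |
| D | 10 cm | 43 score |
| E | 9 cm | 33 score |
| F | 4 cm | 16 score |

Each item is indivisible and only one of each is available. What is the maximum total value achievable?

This is a 0/1 knapsack; check combinations near the capacity.
- A+C+E: length 3+2+9=14, value 42+26+33=101
- A+B+C+F: length 3+4+2+4=13, value 42+8+26+16=92
- A+D: length 3+10=13, value 42+43=85
- A+C+F: length 3+2+4=9, value 42+26+16=84
- A+B+C: length 3+4+2=9, value 42+8+26=76
Best: 101 score.

101 score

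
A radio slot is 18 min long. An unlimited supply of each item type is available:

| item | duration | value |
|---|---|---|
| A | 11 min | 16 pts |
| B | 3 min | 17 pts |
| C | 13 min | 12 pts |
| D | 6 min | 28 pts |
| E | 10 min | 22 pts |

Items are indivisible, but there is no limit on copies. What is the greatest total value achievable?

Best value-per-unit is B at 17/3, and filling with it alone uses duration 6×3=18. No mix of the others beats 6×17 = 102.

102 pts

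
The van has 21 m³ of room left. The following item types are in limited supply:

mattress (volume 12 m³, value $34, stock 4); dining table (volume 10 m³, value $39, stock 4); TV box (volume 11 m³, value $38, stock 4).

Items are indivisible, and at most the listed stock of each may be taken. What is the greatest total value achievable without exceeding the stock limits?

Top feasible selections:
- 2×dining table: volume 20, value 78
- 1×dining table + 1×TV box: volume 21, value 77
Best: $78.

$78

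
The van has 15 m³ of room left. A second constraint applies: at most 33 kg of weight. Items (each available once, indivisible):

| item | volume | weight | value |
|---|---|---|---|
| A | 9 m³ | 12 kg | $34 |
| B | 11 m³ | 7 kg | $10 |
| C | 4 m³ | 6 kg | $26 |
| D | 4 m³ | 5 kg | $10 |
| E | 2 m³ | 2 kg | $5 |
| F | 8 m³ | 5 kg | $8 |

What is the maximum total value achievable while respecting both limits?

$65

Feasible sets respecting both limits:
- A+C+E: volume 15, weight 20, value 65
- A+C: volume 13, weight 18, value 60
- A+D+E: volume 15, weight 19, value 49
- A+D: volume 13, weight 17, value 44
Best: $65.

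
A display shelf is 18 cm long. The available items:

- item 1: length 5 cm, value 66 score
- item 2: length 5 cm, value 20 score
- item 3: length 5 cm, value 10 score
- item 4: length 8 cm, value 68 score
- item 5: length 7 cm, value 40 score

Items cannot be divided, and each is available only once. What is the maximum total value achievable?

This is a 0/1 knapsack; check combinations near the capacity.
- item 1+item 2+item 4: length 5+5+8=18, value 66+20+68=154
- item 1+item 3+item 4: length 5+5+8=18, value 66+10+68=144
- item 1+item 4: length 5+8=13, value 66+68=134
- item 1+item 2+item 5: length 5+5+7=17, value 66+20+40=126
Best: 154 score.

154 score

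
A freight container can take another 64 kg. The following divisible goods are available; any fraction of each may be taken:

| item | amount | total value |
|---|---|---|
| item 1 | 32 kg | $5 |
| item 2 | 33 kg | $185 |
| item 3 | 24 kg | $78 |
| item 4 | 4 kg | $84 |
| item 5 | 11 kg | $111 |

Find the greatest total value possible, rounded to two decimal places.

Take in order of value per unit:
- item 4 (84/4 per unit): all 4 → value 84, running total 84.00
- item 5 (111/11 per unit): all 11 → value 111, running total 195.00
- item 2 (185/33 per unit): all 33 → value 185, running total 380.00
- item 3 (78/24 per unit): 16 of 24 → value 16×78/24 = 52.0000, running total 432.00
Total 432.00.

432.00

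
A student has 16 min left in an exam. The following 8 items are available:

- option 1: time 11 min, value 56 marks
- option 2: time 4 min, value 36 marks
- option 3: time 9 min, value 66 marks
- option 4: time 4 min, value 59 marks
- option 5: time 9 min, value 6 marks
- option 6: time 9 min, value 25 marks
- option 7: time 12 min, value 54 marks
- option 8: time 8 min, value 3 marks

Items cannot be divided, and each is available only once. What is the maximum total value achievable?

Check high-value combinations within 16 min:
- option 3+option 4: time 9+4=13, value 66+59=125
- option 1+option 4: time 11+4=15, value 56+59=115
- option 4+option 7: time 4+12=16, value 59+54=113
- option 2+option 3: time 4+9=13, value 36+66=102
Best: 125 marks.

125 marks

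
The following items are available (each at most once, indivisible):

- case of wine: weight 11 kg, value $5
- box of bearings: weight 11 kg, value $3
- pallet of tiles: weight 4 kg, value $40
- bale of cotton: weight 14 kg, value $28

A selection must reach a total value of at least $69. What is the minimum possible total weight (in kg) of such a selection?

29

Subsets with value ≥ 69, sorted by total weight:
- case of wine+pallet of tiles+bale of cotton: weight 29, value 73
- box of bearings+pallet of tiles+bale of cotton: weight 29, value 71
- case of wine+box of bearings+pallet of tiles+bale of cotton: weight 40, value 76
Minimum weight: 29 kg.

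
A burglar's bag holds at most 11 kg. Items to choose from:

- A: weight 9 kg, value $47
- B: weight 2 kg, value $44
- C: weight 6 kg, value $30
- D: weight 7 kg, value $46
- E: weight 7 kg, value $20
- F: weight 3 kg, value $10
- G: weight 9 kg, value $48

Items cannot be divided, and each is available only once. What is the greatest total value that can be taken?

Check high-value combinations within 11 kg:
- B+G: weight 2+9=11, value 44+48=92
- A+B: weight 9+2=11, value 47+44=91
- B+D: weight 2+7=9, value 44+46=90
- B+C+F: weight 2+6+3=11, value 44+30+10=84
Best: $92.

$92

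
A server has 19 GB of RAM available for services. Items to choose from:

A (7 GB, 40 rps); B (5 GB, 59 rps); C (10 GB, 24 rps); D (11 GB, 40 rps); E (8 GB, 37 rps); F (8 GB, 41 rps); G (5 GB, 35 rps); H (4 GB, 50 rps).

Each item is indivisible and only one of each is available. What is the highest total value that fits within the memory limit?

Check high-value combinations within 19 GB:
- B+F+H: memory 5+8+4=17, value 59+41+50=150
- A+B+H: memory 7+5+4=16, value 40+59+50=149
- B+E+H: memory 5+8+4=17, value 59+37+50=146
- B+G+H: memory 5+5+4=14, value 59+35+50=144
- B+F+G: memory 5+8+5=18, value 59+41+35=135
Best: 150 rps.

150 rps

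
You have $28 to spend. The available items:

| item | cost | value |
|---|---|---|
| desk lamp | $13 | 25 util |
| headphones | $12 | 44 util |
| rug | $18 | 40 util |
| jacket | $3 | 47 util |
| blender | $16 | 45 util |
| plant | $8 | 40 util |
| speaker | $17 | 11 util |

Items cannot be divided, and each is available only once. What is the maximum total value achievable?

This is a 0/1 knapsack; check combinations near the capacity.
- jacket+blender+plant: cost 3+16+8=27, value 47+45+40=132
- headphones+jacket+plant: cost 12+3+8=23, value 44+47+40=131
- desk lamp+headphones+jacket: cost 13+12+3=28, value 25+44+47=116
- desk lamp+jacket+plant: cost 13+3+8=24, value 25+47+40=112
- jacket+plant+speaker: cost 3+8+17=28, value 47+40+11=98
Best: 132 util.

132 util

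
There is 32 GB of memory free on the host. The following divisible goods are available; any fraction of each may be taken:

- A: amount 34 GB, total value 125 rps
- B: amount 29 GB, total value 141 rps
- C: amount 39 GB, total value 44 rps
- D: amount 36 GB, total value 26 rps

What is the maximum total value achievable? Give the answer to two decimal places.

152.03

Take in order of value per unit:
- B (141/29 per unit): all 29 → value 141, running total 141.00
- A (125/34 per unit): 3 of 34 → value 3×125/34 = 11.0294, running total 152.03
Total 152.03.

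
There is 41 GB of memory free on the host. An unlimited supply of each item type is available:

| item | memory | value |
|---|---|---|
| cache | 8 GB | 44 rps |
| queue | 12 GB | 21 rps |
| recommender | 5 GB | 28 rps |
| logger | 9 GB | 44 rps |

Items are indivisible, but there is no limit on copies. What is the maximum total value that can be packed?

Best value-per-unit is recommender at 28/5; filling with it alone gives 8×28 = 224.
Optimal mix: 2×cache + 5×recommender → memory 41, value 228.

228 rps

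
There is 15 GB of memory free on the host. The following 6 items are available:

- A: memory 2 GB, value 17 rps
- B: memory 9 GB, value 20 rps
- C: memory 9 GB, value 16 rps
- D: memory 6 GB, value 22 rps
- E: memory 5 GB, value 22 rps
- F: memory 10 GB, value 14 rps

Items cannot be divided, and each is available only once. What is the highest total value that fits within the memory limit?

Check high-value combinations within 15 GB:
- A+D+E: memory 2+6+5=13, value 17+22+22=61
- D+E: memory 6+5=11, value 22+22=44
- B+E: memory 9+5=14, value 20+22=42
- B+D: memory 9+6=15, value 20+22=42
- A+E: memory 2+5=7, value 17+22=39
Best: 61 rps.

61 rps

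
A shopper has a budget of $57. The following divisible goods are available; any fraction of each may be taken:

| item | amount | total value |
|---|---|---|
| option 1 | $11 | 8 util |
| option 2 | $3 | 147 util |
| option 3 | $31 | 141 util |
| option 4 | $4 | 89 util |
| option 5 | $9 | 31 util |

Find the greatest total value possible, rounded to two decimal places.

415.27

Take in order of value per unit:
- option 2 (147/3 per unit): all 3 → value 147, running total 147.00
- option 4 (89/4 per unit): all 4 → value 89, running total 236.00
- option 3 (141/31 per unit): all 31 → value 141, running total 377.00
- option 5 (31/9 per unit): all 9 → value 31, running total 408.00
- option 1 (8/11 per unit): 10 of 11 → value 10×8/11 = 7.2727, running total 415.27
Total 415.27.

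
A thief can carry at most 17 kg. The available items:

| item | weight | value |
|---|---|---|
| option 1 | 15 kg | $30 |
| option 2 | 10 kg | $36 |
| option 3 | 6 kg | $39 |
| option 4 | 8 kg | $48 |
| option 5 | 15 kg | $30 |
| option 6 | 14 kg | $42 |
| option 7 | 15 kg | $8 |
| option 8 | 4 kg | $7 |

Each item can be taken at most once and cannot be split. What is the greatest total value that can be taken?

Check high-value combinations within 17 kg:
- option 3+option 4: weight 6+8=14, value 39+48=87
- option 2+option 3: weight 10+6=16, value 36+39=75
- option 4+option 8: weight 8+4=12, value 48+7=55
- option 4: weight 8, value 48
Best: $87.

$87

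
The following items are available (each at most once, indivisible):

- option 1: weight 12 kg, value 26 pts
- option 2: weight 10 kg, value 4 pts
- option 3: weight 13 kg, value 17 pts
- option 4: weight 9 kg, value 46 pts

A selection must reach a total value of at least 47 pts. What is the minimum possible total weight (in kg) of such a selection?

19

Subsets with value ≥ 47, sorted by total weight:
- option 2+option 4: weight 19, value 50
- option 1+option 4: weight 21, value 72
- option 3+option 4: weight 22, value 63
Minimum weight: 19 kg.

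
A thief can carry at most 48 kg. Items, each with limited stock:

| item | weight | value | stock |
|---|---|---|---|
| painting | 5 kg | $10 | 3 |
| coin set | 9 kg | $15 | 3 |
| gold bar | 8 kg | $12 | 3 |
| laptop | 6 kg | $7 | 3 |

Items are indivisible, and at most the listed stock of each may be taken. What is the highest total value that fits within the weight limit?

$82

Best selections within weight 48 and stock limits:
- 3×painting + 3×coin set + 1×laptop: weight 48, value 82
- 3×painting + 1×coin set + 3×gold bar: weight 48, value 81
- 3×painting + 2×coin set + 1×gold bar + 1×laptop: weight 47, value 79
Best: $82.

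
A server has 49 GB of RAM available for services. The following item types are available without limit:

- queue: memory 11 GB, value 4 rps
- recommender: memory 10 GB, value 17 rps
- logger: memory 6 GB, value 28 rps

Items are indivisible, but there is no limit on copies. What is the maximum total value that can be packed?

Best value-per-unit is logger at 28/6, and filling with it alone uses memory 8×6=48. No mix of the others beats 8×28 = 224.

224 rps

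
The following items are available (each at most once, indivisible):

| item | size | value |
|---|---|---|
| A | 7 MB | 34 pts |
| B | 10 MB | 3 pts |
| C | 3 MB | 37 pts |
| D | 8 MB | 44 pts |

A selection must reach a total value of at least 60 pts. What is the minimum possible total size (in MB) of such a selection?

10

Subsets with value ≥ 60, sorted by total size:
- A+C: size 10, value 71
- C+D: size 11, value 81
Minimum size: 10 MB.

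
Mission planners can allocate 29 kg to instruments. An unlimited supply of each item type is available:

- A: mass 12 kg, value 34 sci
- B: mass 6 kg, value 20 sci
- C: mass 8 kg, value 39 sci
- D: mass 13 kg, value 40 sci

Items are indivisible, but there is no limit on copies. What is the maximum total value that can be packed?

Best value-per-unit is C at 39/8; filling with it alone gives 3×39 = 117.
Optimal mix: 2×B + 2×C → mass 28, value 118.

118 sci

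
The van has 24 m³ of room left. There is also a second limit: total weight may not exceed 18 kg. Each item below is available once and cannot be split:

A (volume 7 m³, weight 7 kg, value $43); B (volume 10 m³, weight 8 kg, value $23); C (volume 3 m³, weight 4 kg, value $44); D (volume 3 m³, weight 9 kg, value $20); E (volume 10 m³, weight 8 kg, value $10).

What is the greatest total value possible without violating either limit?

$87

Feasible sets respecting both limits:
- A+C: volume 10, weight 11, value 87
- B+C: volume 13, weight 12, value 67
- A+B: volume 17, weight 15, value 66
- C+D: volume 6, weight 13, value 64
Best: $87.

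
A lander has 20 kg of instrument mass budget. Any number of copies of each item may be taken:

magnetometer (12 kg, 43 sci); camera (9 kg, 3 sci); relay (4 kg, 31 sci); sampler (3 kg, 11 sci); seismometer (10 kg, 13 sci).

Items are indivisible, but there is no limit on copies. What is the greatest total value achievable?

155 sci

Best value-per-unit is relay at 31/4, and filling with it alone uses mass 5×4=20. No mix of the others beats 5×31 = 155.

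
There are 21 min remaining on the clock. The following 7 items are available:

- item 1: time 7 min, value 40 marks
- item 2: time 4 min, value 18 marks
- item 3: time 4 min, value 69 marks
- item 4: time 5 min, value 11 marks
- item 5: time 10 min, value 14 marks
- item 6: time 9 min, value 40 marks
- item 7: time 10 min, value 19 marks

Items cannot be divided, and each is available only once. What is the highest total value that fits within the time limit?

Check high-value combinations within 21 min:
- item 1+item 3+item 6: time 7+4+9=20, value 40+69+40=149
- item 1+item 2+item 3+item 4: time 7+4+4+5=20, value 40+18+69+11=138
- item 1+item 3+item 7: time 7+4+10=21, value 40+69+19=128
- item 1+item 2+item 3: time 7+4+4=15, value 40+18+69=127
- item 2+item 3+item 6: time 4+4+9=17, value 18+69+40=127
Best: 149 marks.

149 marks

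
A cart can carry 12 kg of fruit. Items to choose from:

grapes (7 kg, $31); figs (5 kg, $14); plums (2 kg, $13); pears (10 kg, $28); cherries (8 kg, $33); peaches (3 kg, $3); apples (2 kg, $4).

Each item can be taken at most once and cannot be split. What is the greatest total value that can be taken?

This is a 0/1 knapsack; check combinations near the capacity.
- plums+cherries+apples: weight 2+8+2=12, value 13+33+4=50
- grapes+plums+apples: weight 7+2+2=11, value 31+13+4=48
- grapes+plums+peaches: weight 7+2+3=12, value 31+13+3=47
Best: $50.

$50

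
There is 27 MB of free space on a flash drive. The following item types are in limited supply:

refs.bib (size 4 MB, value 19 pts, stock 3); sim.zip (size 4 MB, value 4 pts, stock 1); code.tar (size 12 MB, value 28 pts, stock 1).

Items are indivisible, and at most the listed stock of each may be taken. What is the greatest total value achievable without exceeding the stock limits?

Best selections within size 27 and stock limits:
- 3×refs.bib + 1×code.tar: size 24, value 85
- 2×refs.bib + 1×sim.zip + 1×code.tar: size 24, value 70
- 2×refs.bib + 1×code.tar: size 20, value 66
- 3×refs.bib + 1×sim.zip: size 16, value 61
Best: 85 pts.

85 pts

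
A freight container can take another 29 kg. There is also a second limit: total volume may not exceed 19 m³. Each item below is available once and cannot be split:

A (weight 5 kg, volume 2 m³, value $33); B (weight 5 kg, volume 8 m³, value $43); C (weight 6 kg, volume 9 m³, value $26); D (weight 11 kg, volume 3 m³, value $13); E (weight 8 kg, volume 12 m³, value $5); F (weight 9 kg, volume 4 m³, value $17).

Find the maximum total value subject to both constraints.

$102

Feasible sets respecting both limits:
- A+B+C: weight 16, volume 19, value 102
- A+B+F: weight 19, volume 14, value 93
- A+B+D: weight 21, volume 13, value 89
Best: $102.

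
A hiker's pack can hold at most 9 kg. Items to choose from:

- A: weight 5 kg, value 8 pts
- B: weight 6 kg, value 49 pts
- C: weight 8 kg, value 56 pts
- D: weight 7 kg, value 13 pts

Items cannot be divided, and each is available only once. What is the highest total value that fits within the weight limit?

56 pts

Check high-value combinations within 9 kg:
- C: weight 8, value 56
- B: weight 6, value 49
- D: weight 7, value 13
- A: weight 5, value 8
Best: 56 pts.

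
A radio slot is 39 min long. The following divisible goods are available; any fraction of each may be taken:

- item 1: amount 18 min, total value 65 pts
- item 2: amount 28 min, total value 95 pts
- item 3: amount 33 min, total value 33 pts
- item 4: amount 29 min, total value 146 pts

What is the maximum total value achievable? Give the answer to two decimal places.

182.11

Take in order of value per unit:
- item 4 (146/29 per unit): all 29 → value 146, running total 146.00
- item 1 (65/18 per unit): 10 of 18 → value 10×65/18 = 36.1111, running total 182.11
Total 182.11.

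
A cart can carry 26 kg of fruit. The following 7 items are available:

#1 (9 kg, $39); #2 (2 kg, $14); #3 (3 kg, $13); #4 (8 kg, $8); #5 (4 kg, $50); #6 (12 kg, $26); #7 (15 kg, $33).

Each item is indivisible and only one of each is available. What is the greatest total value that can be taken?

$124

Check high-value combinations within 26 kg:
- #1+#2+#3+#4+#5: weight 9+2+3+8+4=26, value 39+14+13+8+50=124
- #1+#2+#3+#5: weight 9+2+3+4=18, value 39+14+13+50=116
- #1+#5+#6: weight 9+4+12=25, value 39+50+26=115
- #1+#2+#4+#5: weight 9+2+8+4=23, value 39+14+8+50=111
- #1+#3+#4+#5: weight 9+3+8+4=24, value 39+13+8+50=110
Best: $124.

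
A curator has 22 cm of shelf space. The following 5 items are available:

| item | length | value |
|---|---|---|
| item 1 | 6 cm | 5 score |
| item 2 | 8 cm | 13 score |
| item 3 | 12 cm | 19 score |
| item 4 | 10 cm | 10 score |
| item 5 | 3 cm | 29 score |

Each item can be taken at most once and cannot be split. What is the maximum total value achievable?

53 score

Check high-value combinations within 22 cm:
- item 1+item 3+item 5: length 6+12+3=21, value 5+19+29=53
- item 2+item 4+item 5: length 8+10+3=21, value 13+10+29=52
- item 3+item 5: length 12+3=15, value 19+29=48
- item 1+item 2+item 5: length 6+8+3=17, value 5+13+29=47
Best: 53 score.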